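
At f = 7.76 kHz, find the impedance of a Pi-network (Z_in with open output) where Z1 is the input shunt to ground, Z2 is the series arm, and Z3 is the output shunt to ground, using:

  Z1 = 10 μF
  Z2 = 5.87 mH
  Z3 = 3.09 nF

Step 1 — Angular frequency: ω = 2π·f = 2π·7760 = 4.876e+04 rad/s.
Step 2 — Component impedances:
  Z1: Z = 1/(jωC) = -j/(ω·C) = 0 - j2.051 Ω
  Z2: Z = jωL = j·4.876e+04·0.00587 = 0 + j286.2 Ω
  Z3: Z = 1/(jωC) = -j/(ω·C) = 0 - j6637 Ω
Step 3 — With open output, the series arm Z2 and the output shunt Z3 appear in series to ground: Z2 + Z3 = 0 - j6351 Ω.
Step 4 — Parallel with input shunt Z1: Z_in = Z1 || (Z2 + Z3) = 0 - j2.05 Ω = 2.05∠-90.0° Ω.

Z = 0 - j2.05 Ω = 2.05∠-90.0° Ω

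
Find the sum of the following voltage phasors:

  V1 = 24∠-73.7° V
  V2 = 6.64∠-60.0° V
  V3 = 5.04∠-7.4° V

Step 1 — Convert each phasor to rectangular form:
  V1 = 24·(cos(-73.7°) + j·sin(-73.7°)) = 6.736 - j23.04 V
  V2 = 6.64·(cos(-60.0°) + j·sin(-60.0°)) = 3.32 - j5.75 V
  V3 = 5.04·(cos(-7.4°) + j·sin(-7.4°)) = 4.998 - j0.6491 V
Step 2 — Sum components: V_total = 15.05 - j29.43 V.
Step 3 — Convert to polar: |V_total| = 33.06 V, ∠V_total = -62.9°.

V_total = 33.06∠-62.9° V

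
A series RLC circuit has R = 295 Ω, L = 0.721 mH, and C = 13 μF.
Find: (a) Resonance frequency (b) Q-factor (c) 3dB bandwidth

Step 1 — Resonance: ω₀ = 1/√(LC) = 1/√(0.000721·1.3e-05) = 1.033e+04 rad/s.
Step 2 — f₀ = ω₀/(2π) = 1644 Hz.
Step 3 — Series Q: Q = ω₀L/R = 1.033e+04·0.000721/295 = 0.02524.
Step 4 — Bandwidth: Δω = ω₀/Q = 4.092e+05 rad/s; BW = Δω/(2π) = 6.512e+04 Hz.

(a) f₀ = 1644 Hz  (b) Q = 0.02524  (c) BW = 6.512e+04 Hz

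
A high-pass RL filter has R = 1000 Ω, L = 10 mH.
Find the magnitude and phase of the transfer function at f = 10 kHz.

Step 1 — Angular frequency: ω = 2π·1e+04 = 6.283e+04 rad/s.
Step 2 — Transfer function: H(jω) = jωL/(R + jωL).
Step 3 — Numerator jωL = j·628.3; denominator R + jωL = 1000 + j628.3.
Step 4 — H = 0.283 + j0.4505.
Step 5 — Magnitude: |H| = 0.532 (-5.5 dB); phase: φ = 57.9°.

|H| = 0.532 (-5.5 dB), φ = 57.9°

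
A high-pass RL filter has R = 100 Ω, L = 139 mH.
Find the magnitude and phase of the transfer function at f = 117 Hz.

Step 1 — Angular frequency: ω = 2π·117 = 735.1 rad/s.
Step 2 — Transfer function: H(jω) = jωL/(R + jωL).
Step 3 — Numerator jωL = j·102.2; denominator R + jωL = 100 + j102.2.
Step 4 — H = 0.5108 + j0.4999.
Step 5 — Magnitude: |H| = 0.7147 (-2.9 dB); phase: φ = 44.4°.

|H| = 0.7147 (-2.9 dB), φ = 44.4°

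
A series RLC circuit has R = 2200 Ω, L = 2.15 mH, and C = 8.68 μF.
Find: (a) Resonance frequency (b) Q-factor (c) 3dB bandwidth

Step 1 — Resonance: ω₀ = 1/√(LC) = 1/√(0.00215·8.68e-06) = 7320 rad/s.
Step 2 — f₀ = ω₀/(2π) = 1165 Hz.
Step 3 — Series Q: Q = ω₀L/R = 7320·0.00215/2200 = 0.007154.
Step 4 — Bandwidth: Δω = ω₀/Q = 1.023e+06 rad/s; BW = Δω/(2π) = 1.629e+05 Hz.

(a) f₀ = 1165 Hz  (b) Q = 0.007154  (c) BW = 1.629e+05 Hz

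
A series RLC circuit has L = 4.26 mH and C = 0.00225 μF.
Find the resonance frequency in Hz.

Step 1 — Resonance condition Im(Z)=0 gives ω₀ = 1/√(LC).
Step 2 — ω₀ = 1/√(0.00426·2.25e-09) = 3.23e+05 rad/s.
Step 3 — f₀ = ω₀/(2π) = 5.141e+04 Hz.

f₀ = 5.141e+04 Hz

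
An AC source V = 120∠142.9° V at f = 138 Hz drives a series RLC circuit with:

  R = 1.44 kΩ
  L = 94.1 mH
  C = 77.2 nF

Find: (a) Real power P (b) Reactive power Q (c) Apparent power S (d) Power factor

Step 1 — Angular frequency: ω = 2π·f = 2π·138 = 867.1 rad/s.
Step 2 — Component impedances:
  R: Z = R = 1440 Ω
  L: Z = jωL = j·867.1·0.0941 = 0 + j81.59 Ω
  C: Z = 1/(jωC) = -j/(ω·C) = 0 - j1.494e+04 Ω
Step 3 — Series combination: Z_total = R + L + C = 1440 - j1.486e+04 Ω = 1.493e+04∠-84.5° Ω.
Step 4 — Source phasor: V = 120∠142.9° V = -95.71 + j72.38 V.
Step 5 — Current: I = V / Z = -0.005445 - j0.005914 A = 0.008039∠-132.6° A.
Step 6 — Complex power: S = V·I* = 0.09306 - j0.9602 VA.
Step 7 — Real power: P = Re(S) = 0.09306 W.
Step 8 — Reactive power: Q = Im(S) = -0.9602 VAR.
Step 9 — Apparent power: |S| = 0.9647 VA.
Step 10 — Power factor: PF = P/|S| = 0.09647 (leading).

(a) P = 0.09306 W  (b) Q = -0.9602 VAR  (c) S = 0.9647 VA  (d) PF = 0.09647 (leading)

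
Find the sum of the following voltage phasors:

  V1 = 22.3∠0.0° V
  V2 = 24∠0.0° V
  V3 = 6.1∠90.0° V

Step 1 — Convert each phasor to rectangular form:
  V1 = 22.3·(cos(0.0°) + j·sin(0.0°)) = 22.3 V
  V2 = 24·(cos(0.0°) + j·sin(0.0°)) = 24 V
  V3 = 6.1·(cos(90.0°) + j·sin(90.0°)) = 0 + j6.1 V
Step 2 — Sum components: V_total = 46.3 + j6.1 V.
Step 3 — Convert to polar: |V_total| = 46.7 V, ∠V_total = 7.5°.

V_total = 46.7∠7.5° V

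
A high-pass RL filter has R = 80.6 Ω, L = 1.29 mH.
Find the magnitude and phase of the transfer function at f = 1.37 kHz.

Step 1 — Angular frequency: ω = 2π·1370 = 8608 rad/s.
Step 2 — Transfer function: H(jω) = jωL/(R + jωL).
Step 3 — Numerator jωL = j·11.1; denominator R + jωL = 80.6 + j11.1.
Step 4 — H = 0.01863 + j0.1352.
Step 5 — Magnitude: |H| = 0.1365 (-17.3 dB); phase: φ = 82.2°.

|H| = 0.1365 (-17.3 dB), φ = 82.2°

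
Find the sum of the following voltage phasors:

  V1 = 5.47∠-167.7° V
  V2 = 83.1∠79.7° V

Step 1 — Convert each phasor to rectangular form:
  V1 = 5.47·(cos(-167.7°) + j·sin(-167.7°)) = -5.344 - j1.165 V
  V2 = 83.1·(cos(79.7°) + j·sin(79.7°)) = 14.86 + j81.76 V
Step 2 — Sum components: V_total = 9.514 + j80.6 V.
Step 3 — Convert to polar: |V_total| = 81.16 V, ∠V_total = 83.3°.

V_total = 81.16∠83.3° V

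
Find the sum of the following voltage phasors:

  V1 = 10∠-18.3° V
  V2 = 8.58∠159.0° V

Step 1 — Convert each phasor to rectangular form:
  V1 = 10·(cos(-18.3°) + j·sin(-18.3°)) = 9.494 - j3.14 V
  V2 = 8.58·(cos(159.0°) + j·sin(159.0°)) = -8.01 + j3.075 V
Step 2 — Sum components: V_total = 1.484 - j0.06513 V.
Step 3 — Convert to polar: |V_total| = 1.486 V, ∠V_total = -2.5°.

V_total = 1.486∠-2.5° V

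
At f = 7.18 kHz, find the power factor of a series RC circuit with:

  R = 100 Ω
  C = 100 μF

Step 1 — Angular frequency: ω = 2π·f = 2π·7180 = 4.511e+04 rad/s.
Step 2 — Component impedances:
  R: Z = R = 100 Ω
  C: Z = 1/(jωC) = -j/(ω·C) = 0 - j0.2217 Ω
Step 3 — Series combination: Z_total = R + C = 100 - j0.2217 Ω = 100∠-0.1° Ω.
Step 4 — Power factor: PF = cos(φ) = Re(Z)/|Z| = 100/100 = 1.
Step 5 — Type: Im(Z) = -0.2217 ⇒ leading (phase φ = -0.1°).

PF = 1 (leading, φ = -0.1°)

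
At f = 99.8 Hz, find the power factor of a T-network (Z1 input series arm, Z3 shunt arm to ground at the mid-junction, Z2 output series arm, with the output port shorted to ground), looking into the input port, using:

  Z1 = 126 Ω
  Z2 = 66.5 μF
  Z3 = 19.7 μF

Step 1 — Angular frequency: ω = 2π·f = 2π·99.8 = 627.1 rad/s.
Step 2 — Component impedances:
  Z1: Z = R = 126 Ω
  Z2: Z = 1/(jωC) = -j/(ω·C) = 0 - j23.98 Ω
  Z3: Z = 1/(jωC) = -j/(ω·C) = 0 - j80.95 Ω
Step 3 — With the output port shorted to ground, the output series arm Z2 runs from the junction to ground; the shunt arm Z3 also runs from the junction to ground. They appear in parallel: Z3 || Z2 = 0 - j18.5 Ω.
Step 4 — Series with input arm Z1: Z_in = Z1 + (Z3 || Z2) = 126 - j18.5 Ω = 127.4∠-8.4° Ω.
Step 5 — Power factor: PF = cos(φ) = Re(Z)/|Z| = 126/127.35 = 0.9894.
Step 6 — Type: Im(Z) = -18.5 ⇒ leading (phase φ = -8.4°).

PF = 0.9894 (leading, φ = -8.4°)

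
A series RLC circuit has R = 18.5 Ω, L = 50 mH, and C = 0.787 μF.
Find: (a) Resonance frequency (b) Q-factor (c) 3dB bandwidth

Step 1 — Resonance: ω₀ = 1/√(LC) = 1/√(0.05·7.87e-07) = 5041 rad/s.
Step 2 — f₀ = ω₀/(2π) = 802.3 Hz.
Step 3 — Series Q: Q = ω₀L/R = 5041·0.05/18.5 = 13.62.
Step 4 — Bandwidth: Δω = ω₀/Q = 370 rad/s; BW = Δω/(2π) = 58.89 Hz.

(a) f₀ = 802.3 Hz  (b) Q = 13.62  (c) BW = 58.89 Hz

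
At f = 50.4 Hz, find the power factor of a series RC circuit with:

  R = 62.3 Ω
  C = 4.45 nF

Step 1 — Angular frequency: ω = 2π·f = 2π·50.4 = 316.7 rad/s.
Step 2 — Component impedances:
  R: Z = R = 62.3 Ω
  C: Z = 1/(jωC) = -j/(ω·C) = 0 - j7.096e+05 Ω
Step 3 — Series combination: Z_total = R + C = 62.3 - j7.096e+05 Ω = 7.096e+05∠-90.0° Ω.
Step 4 — Power factor: PF = cos(φ) = Re(Z)/|Z| = 62.3/7.0963e+05 = 8.779e-05.
Step 5 — Type: Im(Z) = -7.096e+05 ⇒ leading (phase φ = -90.0°).

PF = 8.779e-05 (leading, φ = -90.0°)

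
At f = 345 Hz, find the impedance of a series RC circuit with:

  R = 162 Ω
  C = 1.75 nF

Step 1 — Angular frequency: ω = 2π·f = 2π·345 = 2168 rad/s.
Step 2 — Component impedances:
  R: Z = R = 162 Ω
  C: Z = 1/(jωC) = -j/(ω·C) = 0 - j2.636e+05 Ω
Step 3 — Series combination: Z_total = R + C = 162 - j2.636e+05 Ω = 2.636e+05∠-90.0° Ω.

Z = 162 - j2.636e+05 Ω = 2.636e+05∠-90.0° Ω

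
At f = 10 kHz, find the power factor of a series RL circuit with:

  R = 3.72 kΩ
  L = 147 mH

Step 1 — Angular frequency: ω = 2π·f = 2π·1e+04 = 6.283e+04 rad/s.
Step 2 — Component impedances:
  R: Z = R = 3720 Ω
  L: Z = jωL = j·6.283e+04·0.147 = 0 + j9236 Ω
Step 3 — Series combination: Z_total = R + L = 3720 + j9236 Ω = 9957∠68.1° Ω.
Step 4 — Power factor: PF = cos(φ) = Re(Z)/|Z| = 3720/9957 = 0.3736.
Step 5 — Type: Im(Z) = 9236 ⇒ lagging (phase φ = 68.1°).

PF = 0.3736 (lagging, φ = 68.1°)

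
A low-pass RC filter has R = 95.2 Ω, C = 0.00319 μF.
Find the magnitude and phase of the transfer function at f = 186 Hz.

Step 1 — Angular frequency: ω = 2π·186 = 1169 rad/s.
Step 2 — Transfer function: H(jω) = 1/(1 + jωRC).
Step 3 — Denominator: 1 + jωRC = 1 + j·1169·95.2·3.19e-09 = 1 + j0.0003549.
Step 4 — H = 1 - j0.0003549.
Step 5 — Magnitude: |H| = 1 (-0.0 dB); phase: φ = -0.0°.

|H| = 1 (-0.0 dB), φ = -0.0°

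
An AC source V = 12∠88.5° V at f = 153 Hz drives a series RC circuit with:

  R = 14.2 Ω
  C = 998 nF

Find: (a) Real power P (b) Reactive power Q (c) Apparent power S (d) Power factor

Step 1 — Angular frequency: ω = 2π·f = 2π·153 = 961.3 rad/s.
Step 2 — Component impedances:
  R: Z = R = 14.2 Ω
  C: Z = 1/(jωC) = -j/(ω·C) = 0 - j1042 Ω
Step 3 — Series combination: Z_total = R + C = 14.2 - j1042 Ω = 1042∠-89.2° Ω.
Step 4 — Source phasor: V = 12∠88.5° V = 0.3141 + j12 V.
Step 5 — Current: I = V / Z = -0.0115 + j0.0004581 A = 0.01151∠177.7° A.
Step 6 — Complex power: S = V·I* = 0.001882 - j0.1381 VA.
Step 7 — Real power: P = Re(S) = 0.001882 W.
Step 8 — Reactive power: Q = Im(S) = -0.1381 VAR.
Step 9 — Apparent power: |S| = 0.1381 VA.
Step 10 — Power factor: PF = P/|S| = 0.01362 (leading).

(a) P = 0.001882 W  (b) Q = -0.1381 VAR  (c) S = 0.1381 VA  (d) PF = 0.01362 (leading)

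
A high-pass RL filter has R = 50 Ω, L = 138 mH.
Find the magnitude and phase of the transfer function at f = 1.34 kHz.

Step 1 — Angular frequency: ω = 2π·1340 = 8419 rad/s.
Step 2 — Transfer function: H(jω) = jωL/(R + jωL).
Step 3 — Numerator jωL = j·1162; denominator R + jωL = 50 + j1162.
Step 4 — H = 0.9982 + j0.04295.
Step 5 — Magnitude: |H| = 0.9991 (-0.0 dB); phase: φ = 2.5°.

|H| = 0.9991 (-0.0 dB), φ = 2.5°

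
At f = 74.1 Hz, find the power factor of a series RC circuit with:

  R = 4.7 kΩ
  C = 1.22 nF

Step 1 — Angular frequency: ω = 2π·f = 2π·74.1 = 465.6 rad/s.
Step 2 — Component impedances:
  R: Z = R = 4700 Ω
  C: Z = 1/(jωC) = -j/(ω·C) = 0 - j1.761e+06 Ω
Step 3 — Series combination: Z_total = R + C = 4700 - j1.761e+06 Ω = 1.761e+06∠-89.8° Ω.
Step 4 — Power factor: PF = cos(φ) = Re(Z)/|Z| = 4700/1.7605e+06 = 0.00267.
Step 5 — Type: Im(Z) = -1.761e+06 ⇒ leading (phase φ = -89.8°).

PF = 0.00267 (leading, φ = -89.8°)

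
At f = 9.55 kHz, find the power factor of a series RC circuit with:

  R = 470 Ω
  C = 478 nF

Step 1 — Angular frequency: ω = 2π·f = 2π·9550 = 6e+04 rad/s.
Step 2 — Component impedances:
  R: Z = R = 470 Ω
  C: Z = 1/(jωC) = -j/(ω·C) = 0 - j34.86 Ω
Step 3 — Series combination: Z_total = R + C = 470 - j34.86 Ω = 471.3∠-4.2° Ω.
Step 4 — Power factor: PF = cos(φ) = Re(Z)/|Z| = 470/471.29 = 0.9973.
Step 5 — Type: Im(Z) = -34.86 ⇒ leading (phase φ = -4.2°).

PF = 0.9973 (leading, φ = -4.2°)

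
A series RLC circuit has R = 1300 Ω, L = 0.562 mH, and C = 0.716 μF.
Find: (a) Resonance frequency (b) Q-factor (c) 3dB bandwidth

Step 1 — Resonance: ω₀ = 1/√(LC) = 1/√(0.000562·7.16e-07) = 4.985e+04 rad/s.
Step 2 — f₀ = ω₀/(2π) = 7934 Hz.
Step 3 — Series Q: Q = ω₀L/R = 4.985e+04·0.000562/1300 = 0.02155.
Step 4 — Bandwidth: Δω = ω₀/Q = 2.313e+06 rad/s; BW = Δω/(2π) = 3.682e+05 Hz.

(a) f₀ = 7934 Hz  (b) Q = 0.02155  (c) BW = 3.682e+05 Hz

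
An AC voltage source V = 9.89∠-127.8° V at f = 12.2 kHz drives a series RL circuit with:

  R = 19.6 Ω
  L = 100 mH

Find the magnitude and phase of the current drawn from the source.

Step 1 — Angular frequency: ω = 2π·f = 2π·1.22e+04 = 7.665e+04 rad/s.
Step 2 — Component impedances:
  R: Z = R = 19.6 Ω
  L: Z = jωL = j·7.665e+04·0.1 = 0 + j7665 Ω
Step 3 — Series combination: Z_total = R + L = 19.6 + j7665 Ω = 7666∠89.9° Ω.
Step 4 — Source phasor: V = 9.89∠-127.8° V = -6.062 - j7.815 V.
Step 5 — Ohm's law: I = V / Z_total = (-6.062 - j7.815) / (19.6 + j7665) = -0.001021 + j0.0007882 A.
Step 6 — Convert to polar: |I| = 0.00129 A, ∠I = 142.3°.

I = 0.00129∠142.3° A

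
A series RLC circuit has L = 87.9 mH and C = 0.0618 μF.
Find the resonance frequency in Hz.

Step 1 — Resonance condition Im(Z)=0 gives ω₀ = 1/√(LC).
Step 2 — ω₀ = 1/√(0.0879·6.18e-08) = 1.357e+04 rad/s.
Step 3 — f₀ = ω₀/(2π) = 2159 Hz.

f₀ = 2159 Hz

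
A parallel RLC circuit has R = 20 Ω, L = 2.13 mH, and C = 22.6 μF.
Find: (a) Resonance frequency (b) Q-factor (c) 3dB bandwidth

Step 1 — Resonance: ω₀ = 1/√(LC) = 1/√(0.00213·2.26e-05) = 4558 rad/s.
Step 2 — f₀ = ω₀/(2π) = 725.4 Hz.
Step 3 — Parallel Q: Q = R/(ω₀L) = 20/(4558·0.00213) = 2.06.
Step 4 — Bandwidth: Δω = ω₀/Q = 2212 rad/s; BW = Δω/(2π) = 352.1 Hz.

(a) f₀ = 725.4 Hz  (b) Q = 2.06  (c) BW = 352.1 Hz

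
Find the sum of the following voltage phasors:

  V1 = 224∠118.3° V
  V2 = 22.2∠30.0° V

Step 1 — Convert each phasor to rectangular form:
  V1 = 224·(cos(118.3°) + j·sin(118.3°)) = -106.2 + j197.2 V
  V2 = 22.2·(cos(30.0°) + j·sin(30.0°)) = 19.23 + j11.1 V
Step 2 — Sum components: V_total = -86.97 + j208.3 V.
Step 3 — Convert to polar: |V_total| = 225.8 V, ∠V_total = 112.7°.

V_total = 225.8∠112.7° V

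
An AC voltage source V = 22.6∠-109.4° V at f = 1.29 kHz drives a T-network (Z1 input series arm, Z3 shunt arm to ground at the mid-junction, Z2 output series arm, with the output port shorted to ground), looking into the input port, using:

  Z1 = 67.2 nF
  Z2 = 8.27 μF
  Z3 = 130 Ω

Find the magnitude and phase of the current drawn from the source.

Step 1 — Angular frequency: ω = 2π·f = 2π·1290 = 8105 rad/s.
Step 2 — Component impedances:
  Z1: Z = 1/(jωC) = -j/(ω·C) = 0 - j1836 Ω
  Z2: Z = 1/(jωC) = -j/(ω·C) = 0 - j14.92 Ω
  Z3: Z = R = 130 Ω
Step 3 — With the output port shorted to ground, the output series arm Z2 runs from the junction to ground; the shunt arm Z3 also runs from the junction to ground. They appear in parallel: Z3 || Z2 = 1.69 - j14.72 Ω.
Step 4 — Series with input arm Z1: Z_in = Z1 + (Z3 || Z2) = 1.69 - j1851 Ω = 1851∠-89.9° Ω.
Step 5 — Source phasor: V = 22.6∠-109.4° V = -7.507 - j21.32 V.
Step 6 — Ohm's law: I = V / Z_total = (-7.507 - j21.32) / (1.69 - j1851) = 0.01151 - j0.004067 A.
Step 7 — Convert to polar: |I| = 0.01221 A, ∠I = -19.5°.

I = 0.01221∠-19.5° A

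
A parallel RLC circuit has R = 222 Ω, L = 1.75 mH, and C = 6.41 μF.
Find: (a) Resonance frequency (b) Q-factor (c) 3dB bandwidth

Step 1 — Resonance: ω₀ = 1/√(LC) = 1/√(0.00175·6.41e-06) = 9442 rad/s.
Step 2 — f₀ = ω₀/(2π) = 1503 Hz.
Step 3 — Parallel Q: Q = R/(ω₀L) = 222/(9442·0.00175) = 13.44.
Step 4 — Bandwidth: Δω = ω₀/Q = 702.7 rad/s; BW = Δω/(2π) = 111.8 Hz.

(a) f₀ = 1503 Hz  (b) Q = 13.44  (c) BW = 111.8 Hz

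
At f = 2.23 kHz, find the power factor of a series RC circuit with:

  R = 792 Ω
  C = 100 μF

Step 1 — Angular frequency: ω = 2π·f = 2π·2230 = 1.401e+04 rad/s.
Step 2 — Component impedances:
  R: Z = R = 792 Ω
  C: Z = 1/(jωC) = -j/(ω·C) = 0 - j0.7137 Ω
Step 3 — Series combination: Z_total = R + C = 792 - j0.7137 Ω = 792∠-0.1° Ω.
Step 4 — Power factor: PF = cos(φ) = Re(Z)/|Z| = 792/792 = 1.
Step 5 — Type: Im(Z) = -0.7137 ⇒ leading (phase φ = -0.1°).

PF = 1 (leading, φ = -0.1°)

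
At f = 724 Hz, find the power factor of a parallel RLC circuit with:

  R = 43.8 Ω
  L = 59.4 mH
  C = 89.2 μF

Step 1 — Angular frequency: ω = 2π·f = 2π·724 = 4549 rad/s.
Step 2 — Component impedances:
  R: Z = R = 43.8 Ω
  L: Z = jωL = j·4549·0.0594 = 0 + j270.2 Ω
  C: Z = 1/(jωC) = -j/(ω·C) = 0 - j2.464 Ω
Step 3 — Parallel combination: 1/Z_total = 1/R + 1/L + 1/C; Z_total = 0.1408 - j2.479 Ω = 2.483∠-86.8° Ω.
Step 4 — Power factor: PF = cos(φ) = Re(Z)/|Z| = 0.14077/2.4831 = 0.05669.
Step 5 — Type: Im(Z) = -2.479 ⇒ leading (phase φ = -86.8°).

PF = 0.05669 (leading, φ = -86.8°)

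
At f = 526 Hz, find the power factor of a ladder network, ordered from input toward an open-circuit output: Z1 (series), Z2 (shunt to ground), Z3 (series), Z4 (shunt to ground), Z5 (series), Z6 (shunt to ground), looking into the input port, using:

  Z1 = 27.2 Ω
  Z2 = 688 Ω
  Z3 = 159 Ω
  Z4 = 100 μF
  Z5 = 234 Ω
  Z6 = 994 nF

Step 1 — Angular frequency: ω = 2π·f = 2π·526 = 3305 rad/s.
Step 2 — Component impedances:
  Z1: Z = R = 27.2 Ω
  Z2: Z = R = 688 Ω
  Z3: Z = R = 159 Ω
  Z4: Z = 1/(jωC) = -j/(ω·C) = 0 - j3.026 Ω
  Z5: Z = R = 234 Ω
  Z6: Z = 1/(jωC) = -j/(ω·C) = 0 - j304.4 Ω
Step 3 — Ladder network (open output): work backward from the far end, alternating series and parallel combinations. Z_in = 156.4 - j1.984 Ω = 156.4∠-0.7° Ω.
Step 4 — Power factor: PF = cos(φ) = Re(Z)/|Z| = 156.37/156.38 = 0.9999.
Step 5 — Type: Im(Z) = -1.984 ⇒ leading (phase φ = -0.7°).

PF = 0.9999 (leading, φ = -0.7°)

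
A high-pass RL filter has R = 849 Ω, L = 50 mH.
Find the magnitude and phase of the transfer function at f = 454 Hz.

Step 1 — Angular frequency: ω = 2π·454 = 2853 rad/s.
Step 2 — Transfer function: H(jω) = jωL/(R + jωL).
Step 3 — Numerator jωL = j·142.6; denominator R + jωL = 849 + j142.6.
Step 4 — H = 0.02745 + j0.1634.
Step 5 — Magnitude: |H| = 0.1657 (-15.6 dB); phase: φ = 80.5°.

|H| = 0.1657 (-15.6 dB), φ = 80.5°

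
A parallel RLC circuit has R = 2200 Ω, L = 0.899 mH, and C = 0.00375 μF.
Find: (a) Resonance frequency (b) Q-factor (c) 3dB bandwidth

Step 1 — Resonance: ω₀ = 1/√(LC) = 1/√(0.000899·3.75e-09) = 5.446e+05 rad/s.
Step 2 — f₀ = ω₀/(2π) = 8.668e+04 Hz.
Step 3 — Parallel Q: Q = R/(ω₀L) = 2200/(5.446e+05·0.000899) = 4.493.
Step 4 — Bandwidth: Δω = ω₀/Q = 1.212e+05 rad/s; BW = Δω/(2π) = 1.929e+04 Hz.

(a) f₀ = 8.668e+04 Hz  (b) Q = 4.493  (c) BW = 1.929e+04 Hz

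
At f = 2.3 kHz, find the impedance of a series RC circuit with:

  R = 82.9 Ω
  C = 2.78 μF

Step 1 — Angular frequency: ω = 2π·f = 2π·2300 = 1.445e+04 rad/s.
Step 2 — Component impedances:
  R: Z = R = 82.9 Ω
  C: Z = 1/(jωC) = -j/(ω·C) = 0 - j24.89 Ω
Step 3 — Series combination: Z_total = R + C = 82.9 - j24.89 Ω = 86.56∠-16.7° Ω.

Z = 82.9 - j24.89 Ω = 86.56∠-16.7° Ω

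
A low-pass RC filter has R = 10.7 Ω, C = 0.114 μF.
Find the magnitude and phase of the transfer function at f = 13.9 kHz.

Step 1 — Angular frequency: ω = 2π·1.39e+04 = 8.734e+04 rad/s.
Step 2 — Transfer function: H(jω) = 1/(1 + jωRC).
Step 3 — Denominator: 1 + jωRC = 1 + j·8.734e+04·10.7·1.14e-07 = 1 + j0.1065.
Step 4 — H = 0.9888 - j0.1053.
Step 5 — Magnitude: |H| = 0.9944 (-0.0 dB); phase: φ = -6.1°.

|H| = 0.9944 (-0.0 dB), φ = -6.1°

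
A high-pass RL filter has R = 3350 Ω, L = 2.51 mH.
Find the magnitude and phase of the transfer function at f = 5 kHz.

Step 1 — Angular frequency: ω = 2π·5000 = 3.142e+04 rad/s.
Step 2 — Transfer function: H(jω) = jωL/(R + jωL).
Step 3 — Numerator jωL = j·78.85; denominator R + jωL = 3350 + j78.85.
Step 4 — H = 0.0005538 + j0.02353.
Step 5 — Magnitude: |H| = 0.02353 (-32.6 dB); phase: φ = 88.7°.

|H| = 0.02353 (-32.6 dB), φ = 88.7°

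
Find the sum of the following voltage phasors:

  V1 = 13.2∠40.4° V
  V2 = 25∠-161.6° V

Step 1 — Convert each phasor to rectangular form:
  V1 = 13.2·(cos(40.4°) + j·sin(40.4°)) = 10.05 + j8.555 V
  V2 = 25·(cos(-161.6°) + j·sin(-161.6°)) = -23.72 - j7.891 V
Step 2 — Sum components: V_total = -13.67 + j0.664 V.
Step 3 — Convert to polar: |V_total| = 13.69 V, ∠V_total = 177.2°.

V_total = 13.69∠177.2° V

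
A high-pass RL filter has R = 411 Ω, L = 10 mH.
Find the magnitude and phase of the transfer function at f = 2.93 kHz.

Step 1 — Angular frequency: ω = 2π·2930 = 1.841e+04 rad/s.
Step 2 — Transfer function: H(jω) = jωL/(R + jωL).
Step 3 — Numerator jωL = j·184.1; denominator R + jωL = 411 + j184.1.
Step 4 — H = 0.1671 + j0.3731.
Step 5 — Magnitude: |H| = 0.4088 (-7.8 dB); phase: φ = 65.9°.

|H| = 0.4088 (-7.8 dB), φ = 65.9°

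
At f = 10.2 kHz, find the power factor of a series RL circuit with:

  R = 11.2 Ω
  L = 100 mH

Step 1 — Angular frequency: ω = 2π·f = 2π·1.02e+04 = 6.409e+04 rad/s.
Step 2 — Component impedances:
  R: Z = R = 11.2 Ω
  L: Z = jωL = j·6.409e+04·0.1 = 0 + j6409 Ω
Step 3 — Series combination: Z_total = R + L = 11.2 + j6409 Ω = 6409∠89.9° Ω.
Step 4 — Power factor: PF = cos(φ) = Re(Z)/|Z| = 11.2/6409 = 0.001748.
Step 5 — Type: Im(Z) = 6409 ⇒ lagging (phase φ = 89.9°).

PF = 0.001748 (lagging, φ = 89.9°)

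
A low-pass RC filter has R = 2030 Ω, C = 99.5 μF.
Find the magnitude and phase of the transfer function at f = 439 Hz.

Step 1 — Angular frequency: ω = 2π·439 = 2758 rad/s.
Step 2 — Transfer function: H(jω) = 1/(1 + jωRC).
Step 3 — Denominator: 1 + jωRC = 1 + j·2758·2030·9.95e-05 = 1 + j557.1.
Step 4 — H = 3.222e-06 - j0.001795.
Step 5 — Magnitude: |H| = 0.001795 (-54.9 dB); phase: φ = -89.9°.

|H| = 0.001795 (-54.9 dB), φ = -89.9°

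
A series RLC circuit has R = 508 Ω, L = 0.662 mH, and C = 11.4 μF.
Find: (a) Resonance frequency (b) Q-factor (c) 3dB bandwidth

Step 1 — Resonance: ω₀ = 1/√(LC) = 1/√(0.000662·1.14e-05) = 1.151e+04 rad/s.
Step 2 — f₀ = ω₀/(2π) = 1832 Hz.
Step 3 — Series Q: Q = ω₀L/R = 1.151e+04·0.000662/508 = 0.015.
Step 4 — Bandwidth: Δω = ω₀/Q = 7.674e+05 rad/s; BW = Δω/(2π) = 1.221e+05 Hz.

(a) f₀ = 1832 Hz  (b) Q = 0.015  (c) BW = 1.221e+05 Hz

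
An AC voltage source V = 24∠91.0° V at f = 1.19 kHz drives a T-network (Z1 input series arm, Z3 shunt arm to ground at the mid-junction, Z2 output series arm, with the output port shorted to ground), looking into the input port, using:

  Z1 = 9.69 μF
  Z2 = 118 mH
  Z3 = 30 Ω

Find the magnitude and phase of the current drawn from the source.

Step 1 — Angular frequency: ω = 2π·f = 2π·1190 = 7477 rad/s.
Step 2 — Component impedances:
  Z1: Z = 1/(jωC) = -j/(ω·C) = 0 - j13.8 Ω
  Z2: Z = jωL = j·7477·0.118 = 0 + j882.3 Ω
  Z3: Z = R = 30 Ω
Step 3 — With the output port shorted to ground, the output series arm Z2 runs from the junction to ground; the shunt arm Z3 also runs from the junction to ground. They appear in parallel: Z3 || Z2 = 29.97 + j1.019 Ω.
Step 4 — Series with input arm Z1: Z_in = Z1 + (Z3 || Z2) = 29.97 - j12.78 Ω = 32.58∠-23.1° Ω.
Step 5 — Source phasor: V = 24∠91.0° V = -0.4189 + j24 V.
Step 6 — Ohm's law: I = V / Z_total = (-0.4189 + j24) / (29.97 - j12.78) = -0.3009 + j0.6725 A.
Step 7 — Convert to polar: |I| = 0.7367 A, ∠I = 114.1°.

I = 0.7367∠114.1° A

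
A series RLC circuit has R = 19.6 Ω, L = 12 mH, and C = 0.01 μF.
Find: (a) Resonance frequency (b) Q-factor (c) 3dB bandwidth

Step 1 — Resonance condition Im(Z)=0 gives ω₀ = 1/√(LC).
Step 2 — ω₀ = 1/√(0.012·1e-08) = 9.129e+04 rad/s.
Step 3 — f₀ = ω₀/(2π) = 1.453e+04 Hz.
Step 4 — Series Q: Q = ω₀L/R = 9.129e+04·0.012/19.6 = 55.89.
Step 5 — 3dB bandwidth: Δω = ω₀/Q = 1633 rad/s; BW = Δω/(2π) = 260 Hz.

(a) f₀ = 1.453e+04 Hz  (b) Q = 55.89  (c) BW = 260 Hz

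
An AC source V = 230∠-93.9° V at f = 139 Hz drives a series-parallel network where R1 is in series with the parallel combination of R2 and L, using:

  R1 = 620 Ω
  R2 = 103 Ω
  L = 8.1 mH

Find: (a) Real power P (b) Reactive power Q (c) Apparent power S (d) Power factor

Step 1 — Angular frequency: ω = 2π·f = 2π·139 = 873.4 rad/s.
Step 2 — Component impedances:
  R1: Z = R = 620 Ω
  R2: Z = R = 103 Ω
  L: Z = jωL = j·873.4·0.0081 = 0 + j7.074 Ω
Step 3 — Parallel branch: R2 || L = 1/(1/R2 + 1/L) = 0.4836 + j7.041 Ω.
Step 4 — Series with R1: Z_total = R1 + (R2 || L) = 620.5 + j7.041 Ω = 620.5∠0.7° Ω.
Step 5 — Source phasor: V = 230∠-93.9° V = -15.64 - j229.5 V.
Step 6 — Current: I = V / Z = -0.0294 - j0.3695 A = 0.3707∠-94.6° A.
Step 7 — Complex power: S = V·I* = 85.25 + j0.9673 VA.
Step 8 — Real power: P = Re(S) = 85.25 W.
Step 9 — Reactive power: Q = Im(S) = 0.9673 VAR.
Step 10 — Apparent power: |S| = 85.25 VA.
Step 11 — Power factor: PF = P/|S| = 0.9999 (lagging).

(a) P = 85.25 W  (b) Q = 0.9673 VAR  (c) S = 85.25 VA  (d) PF = 0.9999 (lagging)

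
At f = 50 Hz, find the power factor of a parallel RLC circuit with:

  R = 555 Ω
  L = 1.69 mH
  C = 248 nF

Step 1 — Angular frequency: ω = 2π·f = 2π·50 = 314.2 rad/s.
Step 2 — Component impedances:
  R: Z = R = 555 Ω
  L: Z = jωL = j·314.2·0.00169 = 0 + j0.5309 Ω
  C: Z = 1/(jωC) = -j/(ω·C) = 0 - j1.284e+04 Ω
Step 3 — Parallel combination: 1/Z_total = 1/R + 1/L + 1/C; Z_total = 0.0005079 + j0.531 Ω = 0.531∠89.9° Ω.
Step 4 — Power factor: PF = cos(φ) = Re(Z)/|Z| = 0.00050794/0.53095 = 0.0009567.
Step 5 — Type: Im(Z) = 0.531 ⇒ lagging (phase φ = 89.9°).

PF = 0.0009567 (lagging, φ = 89.9°)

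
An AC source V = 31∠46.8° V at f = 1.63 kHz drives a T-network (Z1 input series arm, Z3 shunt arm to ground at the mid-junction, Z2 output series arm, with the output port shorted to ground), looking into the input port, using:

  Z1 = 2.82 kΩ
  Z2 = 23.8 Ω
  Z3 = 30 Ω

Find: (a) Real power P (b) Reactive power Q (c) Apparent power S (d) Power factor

Step 1 — Angular frequency: ω = 2π·f = 2π·1630 = 1.024e+04 rad/s.
Step 2 — Component impedances:
  Z1: Z = R = 2820 Ω
  Z2: Z = R = 23.8 Ω
  Z3: Z = R = 30 Ω
Step 3 — With the output port shorted to ground, the output series arm Z2 runs from the junction to ground; the shunt arm Z3 also runs from the junction to ground. They appear in parallel: Z3 || Z2 = 13.27 Ω.
Step 4 — Series with input arm Z1: Z_in = Z1 + (Z3 || Z2) = 2833 Ω = 2833∠0.0° Ω.
Step 5 — Source phasor: V = 31∠46.8° V = 21.22 + j22.6 V.
Step 6 — Current: I = V / Z = 0.00749 + j0.007976 A = 0.01094∠46.8° A.
Step 7 — Complex power: S = V·I* = 0.3392 VA.
Step 8 — Real power: P = Re(S) = 0.3392 W.
Step 9 — Reactive power: Q = Im(S) = 0 VAR.
Step 10 — Apparent power: |S| = 0.3392 VA.
Step 11 — Power factor: PF = P/|S| = 1 (unity).

(a) P = 0.3392 W  (b) Q = 0 VAR  (c) S = 0.3392 VA  (d) PF = 1 (unity)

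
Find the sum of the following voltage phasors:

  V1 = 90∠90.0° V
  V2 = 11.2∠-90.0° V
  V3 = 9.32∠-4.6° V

Step 1 — Convert each phasor to rectangular form:
  V1 = 90·(cos(90.0°) + j·sin(90.0°)) = 0 + j90 V
  V2 = 11.2·(cos(-90.0°) + j·sin(-90.0°)) = 0 - j11.2 V
  V3 = 9.32·(cos(-4.6°) + j·sin(-4.6°)) = 9.29 - j0.7475 V
Step 2 — Sum components: V_total = 9.29 + j78.05 V.
Step 3 — Convert to polar: |V_total| = 78.6 V, ∠V_total = 83.2°.

V_total = 78.6∠83.2° V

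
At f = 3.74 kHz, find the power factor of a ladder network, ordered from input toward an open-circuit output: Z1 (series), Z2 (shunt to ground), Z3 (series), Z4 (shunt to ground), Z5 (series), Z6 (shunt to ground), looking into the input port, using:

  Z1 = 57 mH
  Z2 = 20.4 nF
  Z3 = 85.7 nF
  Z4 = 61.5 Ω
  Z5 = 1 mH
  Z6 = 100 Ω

Step 1 — Angular frequency: ω = 2π·f = 2π·3740 = 2.35e+04 rad/s.
Step 2 — Component impedances:
  Z1: Z = jωL = j·2.35e+04·0.057 = 0 + j1339 Ω
  Z2: Z = 1/(jωC) = -j/(ω·C) = 0 - j2086 Ω
  Z3: Z = 1/(jωC) = -j/(ω·C) = 0 - j496.6 Ω
  Z4: Z = R = 61.5 Ω
  Z5: Z = jωL = j·2.35e+04·0.001 = 0 + j23.5 Ω
  Z6: Z = R = 100 Ω
Step 3 — Ladder network (open output): work backward from the far end, alternating series and parallel combinations. Z_in = 25.22 + j940.2 Ω = 940.5∠88.5° Ω.
Step 4 — Power factor: PF = cos(φ) = Re(Z)/|Z| = 25.22/940.5 = 0.02682.
Step 5 — Type: Im(Z) = 940.2 ⇒ lagging (phase φ = 88.5°).

PF = 0.02682 (lagging, φ = 88.5°)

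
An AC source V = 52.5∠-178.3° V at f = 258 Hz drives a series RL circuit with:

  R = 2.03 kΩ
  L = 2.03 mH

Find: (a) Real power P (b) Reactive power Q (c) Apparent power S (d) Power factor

Step 1 — Angular frequency: ω = 2π·f = 2π·258 = 1621 rad/s.
Step 2 — Component impedances:
  R: Z = R = 2030 Ω
  L: Z = jωL = j·1621·0.00203 = 0 + j3.291 Ω
Step 3 — Series combination: Z_total = R + L = 2030 + j3.291 Ω = 2030∠0.1° Ω.
Step 4 — Source phasor: V = 52.5∠-178.3° V = -52.48 - j1.557 V.
Step 5 — Current: I = V / Z = -0.02585 - j0.0007253 A = 0.02586∠-178.4° A.
Step 6 — Complex power: S = V·I* = 1.358 + j0.002201 VA.
Step 7 — Real power: P = Re(S) = 1.358 W.
Step 8 — Reactive power: Q = Im(S) = 0.002201 VAR.
Step 9 — Apparent power: |S| = 1.358 VA.
Step 10 — Power factor: PF = P/|S| = 1 (lagging).

(a) P = 1.358 W  (b) Q = 0.002201 VAR  (c) S = 1.358 VA  (d) PF = 1 (lagging)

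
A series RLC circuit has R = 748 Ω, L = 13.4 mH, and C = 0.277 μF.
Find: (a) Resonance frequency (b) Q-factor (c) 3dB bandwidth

Step 1 — Resonance condition Im(Z)=0 gives ω₀ = 1/√(LC).
Step 2 — ω₀ = 1/√(0.0134·2.77e-07) = 1.641e+04 rad/s.
Step 3 — f₀ = ω₀/(2π) = 2612 Hz.
Step 4 — Series Q: Q = ω₀L/R = 1.641e+04·0.0134/748 = 0.294.
Step 5 — 3dB bandwidth: Δω = ω₀/Q = 5.582e+04 rad/s; BW = Δω/(2π) = 8884 Hz.

(a) f₀ = 2612 Hz  (b) Q = 0.294  (c) BW = 8884 Hz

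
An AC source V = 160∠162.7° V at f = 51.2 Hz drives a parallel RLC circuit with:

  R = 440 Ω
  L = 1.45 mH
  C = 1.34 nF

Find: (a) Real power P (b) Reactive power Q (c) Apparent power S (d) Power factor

Step 1 — Angular frequency: ω = 2π·f = 2π·51.2 = 321.7 rad/s.
Step 2 — Component impedances:
  R: Z = R = 440 Ω
  L: Z = jωL = j·321.7·0.00145 = 0 + j0.4665 Ω
  C: Z = 1/(jωC) = -j/(ω·C) = 0 - j2.32e+06 Ω
Step 3 — Parallel combination: 1/Z_total = 1/R + 1/L + 1/C; Z_total = 0.0004945 + j0.4665 Ω = 0.4665∠89.9° Ω.
Step 4 — Source phasor: V = 160∠162.7° V = -152.8 + j47.58 V.
Step 5 — Current: I = V / Z = 101.7 + j327.6 A = 343∠72.8° A.
Step 6 — Complex power: S = V·I* = 58.18 + j5.488e+04 VA.
Step 7 — Real power: P = Re(S) = 58.18 W.
Step 8 — Reactive power: Q = Im(S) = 5.488e+04 VAR.
Step 9 — Apparent power: |S| = 5.488e+04 VA.
Step 10 — Power factor: PF = P/|S| = 0.00106 (lagging).

(a) P = 58.18 W  (b) Q = 5.488e+04 VAR  (c) S = 5.488e+04 VA  (d) PF = 0.00106 (lagging)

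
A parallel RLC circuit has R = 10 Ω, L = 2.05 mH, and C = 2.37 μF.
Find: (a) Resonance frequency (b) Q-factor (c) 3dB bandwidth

Step 1 — Resonance: ω₀ = 1/√(LC) = 1/√(0.00205·2.37e-06) = 1.435e+04 rad/s.
Step 2 — f₀ = ω₀/(2π) = 2283 Hz.
Step 3 — Parallel Q: Q = R/(ω₀L) = 10/(1.435e+04·0.00205) = 0.34.
Step 4 — Bandwidth: Δω = ω₀/Q = 4.219e+04 rad/s; BW = Δω/(2π) = 6715 Hz.

(a) f₀ = 2283 Hz  (b) Q = 0.34  (c) BW = 6715 Hz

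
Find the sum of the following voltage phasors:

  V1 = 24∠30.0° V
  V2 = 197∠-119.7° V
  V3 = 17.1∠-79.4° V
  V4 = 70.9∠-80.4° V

Step 1 — Convert each phasor to rectangular form:
  V1 = 24·(cos(30.0°) + j·sin(30.0°)) = 20.78 + j12 V
  V2 = 197·(cos(-119.7°) + j·sin(-119.7°)) = -97.61 - j171.1 V
  V3 = 17.1·(cos(-79.4°) + j·sin(-79.4°)) = 3.146 - j16.81 V
  V4 = 70.9·(cos(-80.4°) + j·sin(-80.4°)) = 11.82 - j69.91 V
Step 2 — Sum components: V_total = -61.85 - j245.8 V.
Step 3 — Convert to polar: |V_total| = 253.5 V, ∠V_total = -104.1°.

V_total = 253.5∠-104.1° V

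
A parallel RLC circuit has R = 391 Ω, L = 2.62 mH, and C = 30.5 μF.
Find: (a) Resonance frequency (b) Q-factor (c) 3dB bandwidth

Step 1 — Resonance: ω₀ = 1/√(LC) = 1/√(0.00262·3.05e-05) = 3538 rad/s.
Step 2 — f₀ = ω₀/(2π) = 563 Hz.
Step 3 — Parallel Q: Q = R/(ω₀L) = 391/(3538·0.00262) = 42.19.
Step 4 — Bandwidth: Δω = ω₀/Q = 83.85 rad/s; BW = Δω/(2π) = 13.35 Hz.

(a) f₀ = 563 Hz  (b) Q = 42.19  (c) BW = 13.35 Hz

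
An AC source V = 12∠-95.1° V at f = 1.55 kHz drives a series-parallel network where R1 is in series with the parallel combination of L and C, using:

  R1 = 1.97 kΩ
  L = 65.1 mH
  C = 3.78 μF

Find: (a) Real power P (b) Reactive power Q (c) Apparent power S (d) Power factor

Step 1 — Angular frequency: ω = 2π·f = 2π·1550 = 9739 rad/s.
Step 2 — Component impedances:
  R1: Z = R = 1970 Ω
  L: Z = jωL = j·9739·0.0651 = 0 + j634 Ω
  C: Z = 1/(jωC) = -j/(ω·C) = 0 - j27.16 Ω
Step 3 — Parallel branch: L || C = 1/(1/L + 1/C) = 0 - j28.38 Ω.
Step 4 — Series with R1: Z_total = R1 + (L || C) = 1970 - j28.38 Ω = 1970∠-0.8° Ω.
Step 5 — Source phasor: V = 12∠-95.1° V = -1.067 - j11.95 V.
Step 6 — Current: I = V / Z = -0.000454 - j0.006074 A = 0.006091∠-94.3° A.
Step 7 — Complex power: S = V·I* = 0.07308 - j0.001053 VA.
Step 8 — Real power: P = Re(S) = 0.07308 W.
Step 9 — Reactive power: Q = Im(S) = -0.001053 VAR.
Step 10 — Apparent power: |S| = 0.07309 VA.
Step 11 — Power factor: PF = P/|S| = 0.9999 (leading).

(a) P = 0.07308 W  (b) Q = -0.001053 VAR  (c) S = 0.07309 VA  (d) PF = 0.9999 (leading)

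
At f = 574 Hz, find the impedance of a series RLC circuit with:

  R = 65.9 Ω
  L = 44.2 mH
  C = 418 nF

Step 1 — Angular frequency: ω = 2π·f = 2π·574 = 3607 rad/s.
Step 2 — Component impedances:
  R: Z = R = 65.9 Ω
  L: Z = jωL = j·3607·0.0442 = 0 + j159.4 Ω
  C: Z = 1/(jωC) = -j/(ω·C) = 0 - j663.3 Ω
Step 3 — Series combination: Z_total = R + L + C = 65.9 - j503.9 Ω = 508.2∠-82.5° Ω.

Z = 65.9 - j503.9 Ω = 508.2∠-82.5° Ω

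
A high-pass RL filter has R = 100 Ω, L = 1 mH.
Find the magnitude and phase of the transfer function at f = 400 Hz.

Step 1 — Angular frequency: ω = 2π·400 = 2513 rad/s.
Step 2 — Transfer function: H(jω) = jωL/(R + jωL).
Step 3 — Numerator jωL = j·2.513; denominator R + jωL = 100 + j2.513.
Step 4 — H = 0.0006313 + j0.02512.
Step 5 — Magnitude: |H| = 0.02512 (-32.0 dB); phase: φ = 88.6°.

|H| = 0.02512 (-32.0 dB), φ = 88.6°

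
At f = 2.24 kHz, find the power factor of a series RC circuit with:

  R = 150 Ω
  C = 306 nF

Step 1 — Angular frequency: ω = 2π·f = 2π·2240 = 1.407e+04 rad/s.
Step 2 — Component impedances:
  R: Z = R = 150 Ω
  C: Z = 1/(jωC) = -j/(ω·C) = 0 - j232.2 Ω
Step 3 — Series combination: Z_total = R + C = 150 - j232.2 Ω = 276.4∠-57.1° Ω.
Step 4 — Power factor: PF = cos(φ) = Re(Z)/|Z| = 150/276.43 = 0.5426.
Step 5 — Type: Im(Z) = -232.2 ⇒ leading (phase φ = -57.1°).

PF = 0.5426 (leading, φ = -57.1°)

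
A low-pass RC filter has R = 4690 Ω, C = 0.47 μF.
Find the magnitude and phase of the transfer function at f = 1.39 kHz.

Step 1 — Angular frequency: ω = 2π·1390 = 8734 rad/s.
Step 2 — Transfer function: H(jω) = 1/(1 + jωRC).
Step 3 — Denominator: 1 + jωRC = 1 + j·8734·4690·4.7e-07 = 1 + j19.25.
Step 4 — H = 0.002691 - j0.0518.
Step 5 — Magnitude: |H| = 0.05187 (-25.7 dB); phase: φ = -87.0°.

|H| = 0.05187 (-25.7 dB), φ = -87.0°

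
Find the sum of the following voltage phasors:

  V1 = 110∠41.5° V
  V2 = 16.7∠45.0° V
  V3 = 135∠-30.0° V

Step 1 — Convert each phasor to rectangular form:
  V1 = 110·(cos(41.5°) + j·sin(41.5°)) = 82.39 + j72.89 V
  V2 = 16.7·(cos(45.0°) + j·sin(45.0°)) = 11.81 + j11.81 V
  V3 = 135·(cos(-30.0°) + j·sin(-30.0°)) = 116.9 - j67.5 V
Step 2 — Sum components: V_total = 211.1 + j17.2 V.
Step 3 — Convert to polar: |V_total| = 211.8 V, ∠V_total = 4.7°.

V_total = 211.8∠4.7° V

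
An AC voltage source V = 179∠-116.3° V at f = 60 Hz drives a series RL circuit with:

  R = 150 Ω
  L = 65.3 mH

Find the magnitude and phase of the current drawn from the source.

Step 1 — Angular frequency: ω = 2π·f = 2π·60 = 377 rad/s.
Step 2 — Component impedances:
  R: Z = R = 150 Ω
  L: Z = jωL = j·377·0.0653 = 0 + j24.62 Ω
Step 3 — Series combination: Z_total = R + L = 150 + j24.62 Ω = 152∠9.3° Ω.
Step 4 — Source phasor: V = 179∠-116.3° V = -79.31 - j160.5 V.
Step 5 — Ohm's law: I = V / Z_total = (-79.31 - j160.5) / (150 + j24.62) = -0.6858 - j0.9573 A.
Step 6 — Convert to polar: |I| = 1.178 A, ∠I = -125.6°.

I = 1.178∠-125.6° A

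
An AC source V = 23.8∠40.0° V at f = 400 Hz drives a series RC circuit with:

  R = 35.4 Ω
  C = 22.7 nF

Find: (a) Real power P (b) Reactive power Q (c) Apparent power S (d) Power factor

Step 1 — Angular frequency: ω = 2π·f = 2π·400 = 2513 rad/s.
Step 2 — Component impedances:
  R: Z = R = 35.4 Ω
  C: Z = 1/(jωC) = -j/(ω·C) = 0 - j1.753e+04 Ω
Step 3 — Series combination: Z_total = R + C = 35.4 - j1.753e+04 Ω = 1.753e+04∠-89.9° Ω.
Step 4 — Source phasor: V = 23.8∠40.0° V = 18.23 + j15.3 V.
Step 5 — Current: I = V / Z = -0.0008707 + j0.001042 A = 0.001358∠129.9° A.
Step 6 — Complex power: S = V·I* = 6.527e-05 - j0.03232 VA.
Step 7 — Real power: P = Re(S) = 6.527e-05 W.
Step 8 — Reactive power: Q = Im(S) = -0.03232 VAR.
Step 9 — Apparent power: |S| = 0.03232 VA.
Step 10 — Power factor: PF = P/|S| = 0.00202 (leading).

(a) P = 6.527e-05 W  (b) Q = -0.03232 VAR  (c) S = 0.03232 VA  (d) PF = 0.00202 (leading)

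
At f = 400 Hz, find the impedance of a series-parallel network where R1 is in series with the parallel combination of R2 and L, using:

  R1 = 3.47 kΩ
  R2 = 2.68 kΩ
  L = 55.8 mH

Step 1 — Angular frequency: ω = 2π·f = 2π·400 = 2513 rad/s.
Step 2 — Component impedances:
  R1: Z = R = 3470 Ω
  R2: Z = R = 2680 Ω
  L: Z = jωL = j·2513·0.0558 = 0 + j140.2 Ω
Step 3 — Parallel branch: R2 || L = 1/(1/R2 + 1/L) = 7.319 + j139.9 Ω.
Step 4 — Series with R1: Z_total = R1 + (R2 || L) = 3477 + j139.9 Ω = 3480∠2.3° Ω.

Z = 3477 + j139.9 Ω = 3480∠2.3° Ω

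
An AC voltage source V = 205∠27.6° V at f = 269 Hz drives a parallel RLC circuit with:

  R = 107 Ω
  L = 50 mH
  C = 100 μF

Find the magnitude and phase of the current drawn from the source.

Step 1 — Angular frequency: ω = 2π·f = 2π·269 = 1690 rad/s.
Step 2 — Component impedances:
  R: Z = R = 107 Ω
  L: Z = jωL = j·1690·0.05 = 0 + j84.51 Ω
  C: Z = 1/(jωC) = -j/(ω·C) = 0 - j5.917 Ω
Step 3 — Parallel combination: 1/Z_total = 1/R + 1/L + 1/C; Z_total = 0.3769 - j6.34 Ω = 6.351∠-86.6° Ω.
Step 4 — Source phasor: V = 205∠27.6° V = 181.7 + j94.98 V.
Step 5 — Ohm's law: I = V / Z_total = (181.7 + j94.98) / (0.3769 - j6.34) = -13.23 + j29.44 A.
Step 6 — Convert to polar: |I| = 32.28 A, ∠I = 114.2°.

I = 32.28∠114.2° A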